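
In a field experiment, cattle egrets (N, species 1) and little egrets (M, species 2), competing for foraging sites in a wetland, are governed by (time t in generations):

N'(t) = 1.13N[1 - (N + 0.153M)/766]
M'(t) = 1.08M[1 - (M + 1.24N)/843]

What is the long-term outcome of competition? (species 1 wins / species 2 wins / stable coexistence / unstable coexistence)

species 1 excludes species 2

Compare the nullcline intercepts: K1/α12 = 766/0.153 = 5010 > K2 = 843; K2/α21 = 843/1.24 = 680 < K1 = 766.
Since the inequalities point opposite ways, species 1 can invade but species 2 cannot.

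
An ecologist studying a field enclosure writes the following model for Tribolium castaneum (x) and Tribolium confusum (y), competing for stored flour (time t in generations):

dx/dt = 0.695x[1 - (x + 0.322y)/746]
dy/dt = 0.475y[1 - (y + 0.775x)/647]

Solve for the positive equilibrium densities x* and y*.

x* ≈ 716, y* ≈ 91.7

Setting both brackets to zero gives the nullclines x + 0.322y = 746 and 0.775x + y = 647.
Substituting y = 647 - 0.775x into the first: x(1 - 0.322·0.775) = 746 - 0.322·647.
So x* = 538/0.75 = 716, and then y* = 647 - 0.775·716 = 91.7.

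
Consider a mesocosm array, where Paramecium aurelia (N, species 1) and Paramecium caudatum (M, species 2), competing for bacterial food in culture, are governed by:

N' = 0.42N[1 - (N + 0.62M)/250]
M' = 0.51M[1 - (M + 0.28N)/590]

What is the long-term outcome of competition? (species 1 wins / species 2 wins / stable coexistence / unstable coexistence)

species 2 excludes species 1

Compare the nullcline intercepts: K1/α12 = 250/0.62 = 403 < K2 = 590; K2/α21 = 590/0.28 = 2110 > K1 = 250.
Since the inequalities point opposite ways, species 2 can invade but species 1 cannot.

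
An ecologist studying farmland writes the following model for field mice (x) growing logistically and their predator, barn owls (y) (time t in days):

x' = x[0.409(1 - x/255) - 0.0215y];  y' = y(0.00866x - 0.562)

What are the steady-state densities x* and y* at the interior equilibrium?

From dy/dt = 0 with y > 0: 0.00866x* = 0.562, so x* = 64.9.
Substitute into dx/dt = 0: 0.409(1 - 64.9/255) = 0.0215y*.
The bracket is 0.746, giving y* = 0.305/0.0215 = 14.2.

x* ≈ 64.9, y* ≈ 14.2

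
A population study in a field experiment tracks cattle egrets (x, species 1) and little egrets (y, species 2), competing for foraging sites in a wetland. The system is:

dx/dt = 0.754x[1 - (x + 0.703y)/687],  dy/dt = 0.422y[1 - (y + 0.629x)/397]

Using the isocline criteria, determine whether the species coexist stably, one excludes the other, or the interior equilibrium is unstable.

Compare the nullcline intercepts: K1/α12 = 687/0.703 = 977 > K2 = 397; K2/α21 = 397/0.629 = 631 < K1 = 687.
Since the inequalities point opposite ways, species 1 can invade but species 2 cannot.

species 1 excludes species 2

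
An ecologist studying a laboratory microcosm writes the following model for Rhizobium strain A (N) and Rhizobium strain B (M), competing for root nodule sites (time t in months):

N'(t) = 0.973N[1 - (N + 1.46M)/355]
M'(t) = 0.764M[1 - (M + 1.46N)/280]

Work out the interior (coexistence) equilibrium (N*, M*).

N* ≈ 47.5, M* ≈ 211

Setting both brackets to zero gives the nullclines N + 1.46M = 355 and 1.46N + M = 280.
Substituting M = 280 - 1.46N into the first: N(1 - 1.46·1.46) = 355 - 1.46·280.
So N* = -53.8/-1.13 = 47.5, and then M* = 280 - 1.46·47.5 = 211.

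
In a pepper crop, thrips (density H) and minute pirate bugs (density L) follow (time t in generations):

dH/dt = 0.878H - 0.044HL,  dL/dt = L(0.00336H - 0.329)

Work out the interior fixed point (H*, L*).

Set dL/dt = 0 with L > 0: 0.00336H - 0.329 = 0, so H* = 0.329/0.00336 = 97.9.
Set dH/dt = 0 with H > 0: 0.878 - 0.044L = 0, so L* = 0.878/0.044 = 20.

H* ≈ 97.9, L* ≈ 20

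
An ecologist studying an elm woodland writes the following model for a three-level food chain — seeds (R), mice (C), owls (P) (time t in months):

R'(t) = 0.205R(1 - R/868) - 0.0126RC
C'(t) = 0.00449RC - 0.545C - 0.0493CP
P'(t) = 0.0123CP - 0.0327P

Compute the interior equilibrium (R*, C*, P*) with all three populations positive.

From dP/dt = 0: 0.0123C* = 0.0327, so C* = 2.66.
From dR/dt = 0: 0.205(1 - R*/868) = 0.0126·2.66, giving R* = 868·(1 - 0.163) = 726.
From dC/dt = 0: 0.00449·726 - 0.545 = 0.0493P*, so P* = 2.72/0.0493 = 55.1.

R* ≈ 726, C* ≈ 2.66, P* ≈ 55.1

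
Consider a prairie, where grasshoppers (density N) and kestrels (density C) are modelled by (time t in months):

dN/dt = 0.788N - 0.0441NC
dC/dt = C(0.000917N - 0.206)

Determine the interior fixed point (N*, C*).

N* ≈ 225, C* ≈ 17.9

Set dC/dt = 0 with C > 0: 0.000917N - 0.206 = 0, so N* = 0.206/0.000917 = 225.
Set dN/dt = 0 with N > 0: 0.788 - 0.0441C = 0, so C* = 0.788/0.0441 = 17.9.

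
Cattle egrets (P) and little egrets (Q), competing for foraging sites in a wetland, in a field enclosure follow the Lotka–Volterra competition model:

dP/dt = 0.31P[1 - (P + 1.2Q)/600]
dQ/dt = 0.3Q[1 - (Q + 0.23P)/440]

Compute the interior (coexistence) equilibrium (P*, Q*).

Setting both brackets to zero gives the nullclines P + 1.2Q = 600 and 0.23P + Q = 440.
Substituting Q = 440 - 0.23P into the first: P(1 - 1.2·0.23) = 600 - 1.2·440.
So P* = 72/0.724 = 99.4, and then Q* = 440 - 0.23·99.4 = 417.

P* ≈ 99.4, Q* ≈ 417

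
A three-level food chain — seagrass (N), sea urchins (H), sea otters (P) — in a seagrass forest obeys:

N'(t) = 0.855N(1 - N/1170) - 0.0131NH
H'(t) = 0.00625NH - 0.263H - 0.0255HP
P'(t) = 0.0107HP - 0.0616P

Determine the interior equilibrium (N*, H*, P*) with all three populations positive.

From dP/dt = 0: 0.0107H* = 0.0616, so H* = 5.76.
From dN/dt = 0: 0.855(1 - N*/1170) = 0.0131·5.76, giving N* = 1170·(1 - 0.0882) = 1070.
From dH/dt = 0: 0.00625·1070 - 0.263 = 0.0255P*, so P* = 6.4/0.0255 = 251.

N* ≈ 1070, H* ≈ 5.76, P* ≈ 251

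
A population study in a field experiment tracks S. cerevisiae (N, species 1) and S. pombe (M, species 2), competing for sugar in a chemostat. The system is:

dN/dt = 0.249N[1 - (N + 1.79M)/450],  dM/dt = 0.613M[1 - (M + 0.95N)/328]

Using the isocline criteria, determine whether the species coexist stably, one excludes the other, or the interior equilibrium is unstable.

unstable coexistence (outcome depends on initial conditions)

Compare the nullcline intercepts: K1/α12 = 450/1.79 = 251 < K2 = 328; K2/α21 = 328/0.95 = 345 < K1 = 450.
Since both are reversed, neither can invade when rare; the interior point is a saddle.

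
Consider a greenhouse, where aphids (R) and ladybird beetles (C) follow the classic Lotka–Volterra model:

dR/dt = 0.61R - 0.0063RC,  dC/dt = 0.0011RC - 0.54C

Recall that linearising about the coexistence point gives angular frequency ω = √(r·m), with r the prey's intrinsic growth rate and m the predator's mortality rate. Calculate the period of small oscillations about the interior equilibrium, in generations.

T ≈ 10.9 generations

Here r = 0.61 and m = 0.54, so r·m = 0.329.
ω = √0.329 = 0.574 per generation, hence T = 2π/ω ≈ 10.9 generations.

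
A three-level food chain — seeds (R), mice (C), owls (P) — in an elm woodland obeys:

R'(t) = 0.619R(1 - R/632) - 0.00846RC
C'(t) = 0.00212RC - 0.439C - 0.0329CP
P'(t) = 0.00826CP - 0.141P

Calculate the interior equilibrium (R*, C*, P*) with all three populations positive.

From dP/dt = 0: 0.00826C* = 0.141, so C* = 17.1.
From dR/dt = 0: 0.619(1 - R*/632) = 0.00846·17.1, giving R* = 632·(1 - 0.233) = 485.
From dC/dt = 0: 0.00212·485 - 0.439 = 0.0329P*, so P* = 0.588/0.0329 = 17.9.

R* ≈ 485, C* ≈ 17.1, P* ≈ 17.9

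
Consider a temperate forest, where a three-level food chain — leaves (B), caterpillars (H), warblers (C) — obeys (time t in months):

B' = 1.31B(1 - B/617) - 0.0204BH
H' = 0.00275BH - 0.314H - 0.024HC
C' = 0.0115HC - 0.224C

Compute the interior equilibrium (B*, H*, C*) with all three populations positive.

B* ≈ 430, H* ≈ 19.5, C* ≈ 36.2

From dC/dt = 0: 0.0115H* = 0.224, so H* = 19.5.
From dB/dt = 0: 1.31(1 - B*/617) = 0.0204·19.5, giving B* = 617·(1 - 0.303) = 430.
From dH/dt = 0: 0.00275·430 - 0.314 = 0.024C*, so C* = 0.868/0.024 = 36.2.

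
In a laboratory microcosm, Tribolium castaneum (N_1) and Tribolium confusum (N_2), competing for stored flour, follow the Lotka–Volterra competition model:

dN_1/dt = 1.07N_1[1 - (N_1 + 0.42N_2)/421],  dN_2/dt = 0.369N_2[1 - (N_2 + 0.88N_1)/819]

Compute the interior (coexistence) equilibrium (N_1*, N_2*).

Setting both brackets to zero gives the nullclines N_1 + 0.42N_2 = 421 and 0.88N_1 + N_2 = 819.
Substituting N_2 = 819 - 0.88N_1 into the first: N_1(1 - 0.42·0.88) = 421 - 0.42·819.
So N_1* = 77/0.63 = 122, and then N_2* = 819 - 0.88·122 = 711.

N_1* ≈ 122, N_2* ≈ 711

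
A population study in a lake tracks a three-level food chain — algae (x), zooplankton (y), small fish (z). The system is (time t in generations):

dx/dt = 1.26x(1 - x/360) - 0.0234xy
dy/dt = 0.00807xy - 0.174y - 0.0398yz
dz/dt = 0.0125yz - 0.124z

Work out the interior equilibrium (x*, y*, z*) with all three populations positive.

x* ≈ 294, y* ≈ 9.92, z* ≈ 55.2

From dz/dt = 0: 0.0125y* = 0.124, so y* = 9.92.
From dx/dt = 0: 1.26(1 - x*/360) = 0.0234·9.92, giving x* = 360·(1 - 0.184) = 294.
From dy/dt = 0: 0.00807·294 - 0.174 = 0.0398z*, so z* = 2.2/0.0398 = 55.2.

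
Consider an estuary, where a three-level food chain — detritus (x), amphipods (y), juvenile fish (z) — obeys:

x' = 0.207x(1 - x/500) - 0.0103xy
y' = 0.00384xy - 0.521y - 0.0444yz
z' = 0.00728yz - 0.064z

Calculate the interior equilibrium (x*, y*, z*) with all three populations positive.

From dz/dt = 0: 0.00728y* = 0.064, so y* = 8.79.
From dx/dt = 0: 0.207(1 - x*/500) = 0.0103·8.79, giving x* = 500·(1 - 0.437) = 281.
From dy/dt = 0: 0.00384·281 - 0.521 = 0.0444z*, so z* = 0.559/0.0444 = 12.6.

x* ≈ 281, y* ≈ 8.79, z* ≈ 12.6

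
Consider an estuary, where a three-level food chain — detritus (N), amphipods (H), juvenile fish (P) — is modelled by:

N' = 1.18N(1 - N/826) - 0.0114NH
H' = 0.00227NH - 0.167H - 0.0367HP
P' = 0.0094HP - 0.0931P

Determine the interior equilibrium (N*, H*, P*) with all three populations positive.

From dP/dt = 0: 0.0094H* = 0.0931, so H* = 9.9.
From dN/dt = 0: 1.18(1 - N*/826) = 0.0114·9.9, giving N* = 826·(1 - 0.0957) = 747.
From dH/dt = 0: 0.00227·747 - 0.167 = 0.0367P*, so P* = 1.53/0.0367 = 41.7.

N* ≈ 747, H* ≈ 9.9, P* ≈ 41.7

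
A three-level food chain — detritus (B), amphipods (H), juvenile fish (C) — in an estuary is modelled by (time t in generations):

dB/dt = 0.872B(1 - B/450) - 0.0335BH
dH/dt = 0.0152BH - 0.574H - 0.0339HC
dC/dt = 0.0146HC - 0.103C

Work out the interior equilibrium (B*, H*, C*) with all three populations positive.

From dC/dt = 0: 0.0146H* = 0.103, so H* = 7.05.
From dB/dt = 0: 0.872(1 - B*/450) = 0.0335·7.05, giving B* = 450·(1 - 0.271) = 328.
From dH/dt = 0: 0.0152·328 - 0.574 = 0.0339C*, so C* = 4.41/0.0339 = 130.

B* ≈ 328, H* ≈ 7.05, C* ≈ 130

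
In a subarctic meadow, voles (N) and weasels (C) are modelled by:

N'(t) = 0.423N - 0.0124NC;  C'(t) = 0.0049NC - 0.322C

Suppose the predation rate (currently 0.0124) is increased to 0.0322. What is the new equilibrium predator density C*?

C* ≈ 13.1

At the interior fixed point, setting dN/dt = 0 with N > 0 fixes C* = (prey growth rate)/(NC coefficient) — independent of the other coefficients.
With the change, C* = 0.423/0.0322 = 13.1; it falls from 34.1.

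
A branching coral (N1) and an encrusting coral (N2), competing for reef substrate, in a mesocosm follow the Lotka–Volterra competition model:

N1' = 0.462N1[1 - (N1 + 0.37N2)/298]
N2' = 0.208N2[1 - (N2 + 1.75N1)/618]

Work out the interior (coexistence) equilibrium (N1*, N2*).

Setting both brackets to zero gives the nullclines N1 + 0.37N2 = 298 and 1.75N1 + N2 = 618.
Substituting N2 = 618 - 1.75N1 into the first: N1(1 - 0.37·1.75) = 298 - 0.37·618.
So N1* = 69.3/0.353 = 197, and then N2* = 618 - 1.75·197 = 274.

N1* ≈ 197, N2* ≈ 274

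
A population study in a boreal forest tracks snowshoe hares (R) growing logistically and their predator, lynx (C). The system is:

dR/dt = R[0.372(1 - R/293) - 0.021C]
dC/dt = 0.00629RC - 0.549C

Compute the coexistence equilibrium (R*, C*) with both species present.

From dC/dt = 0 with C > 0: 0.00629R* = 0.549, so R* = 87.3.
Substitute into dR/dt = 0: 0.372(1 - 87.3/293) = 0.021C*.
The bracket is 0.702, giving C* = 0.261/0.021 = 12.4.

R* ≈ 87.3, C* ≈ 12.4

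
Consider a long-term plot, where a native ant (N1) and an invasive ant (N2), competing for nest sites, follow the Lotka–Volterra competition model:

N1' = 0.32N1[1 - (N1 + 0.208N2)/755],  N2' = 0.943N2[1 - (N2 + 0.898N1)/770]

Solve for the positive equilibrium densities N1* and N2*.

N1* ≈ 731, N2* ≈ 113

Setting both brackets to zero gives the nullclines N1 + 0.208N2 = 755 and 0.898N1 + N2 = 770.
Substituting N2 = 770 - 0.898N1 into the first: N1(1 - 0.208·0.898) = 755 - 0.208·770.
So N1* = 595/0.813 = 731, and then N2* = 770 - 0.898·731 = 113.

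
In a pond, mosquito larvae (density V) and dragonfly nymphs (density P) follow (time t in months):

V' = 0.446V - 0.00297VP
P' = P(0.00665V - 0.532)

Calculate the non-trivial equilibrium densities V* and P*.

Set dP/dt = 0 with P > 0: 0.00665V - 0.532 = 0, so V* = 0.532/0.00665 = 80.
Set dV/dt = 0 with V > 0: 0.446 - 0.00297P = 0, so P* = 0.446/0.00297 = 150.

V* ≈ 80, P* ≈ 150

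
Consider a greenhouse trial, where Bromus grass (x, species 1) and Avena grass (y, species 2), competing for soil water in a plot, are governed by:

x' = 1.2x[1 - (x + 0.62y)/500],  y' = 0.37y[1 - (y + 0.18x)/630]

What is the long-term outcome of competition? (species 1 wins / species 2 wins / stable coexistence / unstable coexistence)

Compare the nullcline intercepts: K1/α12 = 500/0.62 = 806 > K2 = 630; K2/α21 = 630/0.18 = 3500 > K1 = 500.
Since both inequalities hold, each species can invade when rare, so the interior equilibrium is stable.

stable coexistence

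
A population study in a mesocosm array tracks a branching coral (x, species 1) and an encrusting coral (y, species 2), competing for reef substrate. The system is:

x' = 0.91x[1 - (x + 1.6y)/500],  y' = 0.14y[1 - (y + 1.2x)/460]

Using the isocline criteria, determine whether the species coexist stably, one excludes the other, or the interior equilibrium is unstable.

unstable coexistence (outcome depends on initial conditions)

Compare the nullcline intercepts: K1/α12 = 500/1.6 = 312 < K2 = 460; K2/α21 = 460/1.2 = 383 < K1 = 500.
Since both are reversed, neither can invade when rare; the interior point is a saddle.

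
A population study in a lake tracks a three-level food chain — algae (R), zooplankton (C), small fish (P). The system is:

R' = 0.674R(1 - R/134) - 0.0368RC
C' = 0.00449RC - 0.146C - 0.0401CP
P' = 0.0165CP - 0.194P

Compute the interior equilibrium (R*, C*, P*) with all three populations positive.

R* ≈ 48, C* ≈ 11.8, P* ≈ 1.73

From dP/dt = 0: 0.0165C* = 0.194, so C* = 11.8.
From dR/dt = 0: 0.674(1 - R*/134) = 0.0368·11.8, giving R* = 134·(1 - 0.642) = 48.
From dC/dt = 0: 0.00449·48 - 0.146 = 0.0401P*, so P* = 0.0694/0.0401 = 1.73.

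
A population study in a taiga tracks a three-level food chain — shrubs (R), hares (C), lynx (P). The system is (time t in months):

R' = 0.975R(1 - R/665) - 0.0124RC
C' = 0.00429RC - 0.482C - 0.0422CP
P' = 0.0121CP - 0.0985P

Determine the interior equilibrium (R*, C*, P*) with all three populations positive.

From dP/dt = 0: 0.0121C* = 0.0985, so C* = 8.14.
From dR/dt = 0: 0.975(1 - R*/665) = 0.0124·8.14, giving R* = 665·(1 - 0.104) = 596.
From dC/dt = 0: 0.00429·596 - 0.482 = 0.0422P*, so P* = 2.08/0.0422 = 49.2.

R* ≈ 596, C* ≈ 8.14, P* ≈ 49.2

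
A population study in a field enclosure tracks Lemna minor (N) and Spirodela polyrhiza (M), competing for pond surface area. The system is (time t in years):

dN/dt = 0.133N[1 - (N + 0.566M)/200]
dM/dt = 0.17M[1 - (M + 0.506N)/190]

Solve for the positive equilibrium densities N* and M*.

N* ≈ 130, M* ≈ 124

Setting both brackets to zero gives the nullclines N + 0.566M = 200 and 0.506N + M = 190.
Substituting M = 190 - 0.506N into the first: N(1 - 0.566·0.506) = 200 - 0.566·190.
So N* = 92.5/0.714 = 130, and then M* = 190 - 0.506·130 = 124.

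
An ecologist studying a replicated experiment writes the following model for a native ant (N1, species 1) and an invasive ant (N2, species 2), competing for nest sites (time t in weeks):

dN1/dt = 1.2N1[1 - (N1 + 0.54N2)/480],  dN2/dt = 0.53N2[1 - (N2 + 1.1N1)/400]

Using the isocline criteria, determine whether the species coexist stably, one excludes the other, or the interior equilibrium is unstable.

species 1 excludes species 2

Compare the nullcline intercepts: K1/α12 = 480/0.54 = 889 > K2 = 400; K2/α21 = 400/1.1 = 364 < K1 = 480.
Since the inequalities point opposite ways, species 1 can invade but species 2 cannot.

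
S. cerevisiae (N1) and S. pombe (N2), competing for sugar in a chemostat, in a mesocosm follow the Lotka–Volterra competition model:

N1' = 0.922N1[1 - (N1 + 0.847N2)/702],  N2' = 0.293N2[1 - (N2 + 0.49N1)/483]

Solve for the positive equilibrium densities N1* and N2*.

Setting both brackets to zero gives the nullclines N1 + 0.847N2 = 702 and 0.49N1 + N2 = 483.
Substituting N2 = 483 - 0.49N1 into the first: N1(1 - 0.847·0.49) = 702 - 0.847·483.
So N1* = 293/0.585 = 501, and then N2* = 483 - 0.49·501 = 238.

N1* ≈ 501, N2* ≈ 238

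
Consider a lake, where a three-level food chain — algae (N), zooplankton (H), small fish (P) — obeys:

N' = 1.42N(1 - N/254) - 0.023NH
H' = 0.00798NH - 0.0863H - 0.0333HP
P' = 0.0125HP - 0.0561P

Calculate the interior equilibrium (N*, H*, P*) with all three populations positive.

From dP/dt = 0: 0.0125H* = 0.0561, so H* = 4.49.
From dN/dt = 0: 1.42(1 - N*/254) = 0.023·4.49, giving N* = 254·(1 - 0.0727) = 236.
From dH/dt = 0: 0.00798·236 - 0.0863 = 0.0333P*, so P* = 1.79/0.0333 = 53.9.

N* ≈ 236, H* ≈ 4.49, P* ≈ 53.9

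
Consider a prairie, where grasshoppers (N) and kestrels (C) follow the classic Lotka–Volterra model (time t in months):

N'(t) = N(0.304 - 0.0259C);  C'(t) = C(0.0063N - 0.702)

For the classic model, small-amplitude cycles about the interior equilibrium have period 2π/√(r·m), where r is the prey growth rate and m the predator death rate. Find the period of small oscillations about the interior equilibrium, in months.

Here r = 0.304 and m = 0.702, so r·m = 0.213.
ω = √0.213 = 0.462 per month, hence T = 2π/ω ≈ 13.6 months.

T ≈ 13.6 months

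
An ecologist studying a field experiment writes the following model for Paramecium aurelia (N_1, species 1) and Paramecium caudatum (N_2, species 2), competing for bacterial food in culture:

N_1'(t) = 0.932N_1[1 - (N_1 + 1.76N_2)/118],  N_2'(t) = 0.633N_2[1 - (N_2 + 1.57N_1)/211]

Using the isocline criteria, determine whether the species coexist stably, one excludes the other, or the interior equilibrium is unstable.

Compare the nullcline intercepts: K1/α12 = 118/1.76 = 67 < K2 = 211; K2/α21 = 211/1.57 = 134 > K1 = 118.
Since the inequalities point opposite ways, species 2 can invade but species 1 cannot.

species 2 excludes species 1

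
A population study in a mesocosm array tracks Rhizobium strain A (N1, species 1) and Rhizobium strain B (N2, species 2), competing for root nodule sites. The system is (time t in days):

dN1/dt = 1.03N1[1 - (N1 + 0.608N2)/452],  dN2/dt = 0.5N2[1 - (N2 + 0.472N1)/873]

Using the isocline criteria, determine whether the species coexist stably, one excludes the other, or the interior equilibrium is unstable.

species 2 excludes species 1

Compare the nullcline intercepts: K1/α12 = 452/0.608 = 743 < K2 = 873; K2/α21 = 873/0.472 = 1850 > K1 = 452.
Since the inequalities point opposite ways, species 2 can invade but species 1 cannot.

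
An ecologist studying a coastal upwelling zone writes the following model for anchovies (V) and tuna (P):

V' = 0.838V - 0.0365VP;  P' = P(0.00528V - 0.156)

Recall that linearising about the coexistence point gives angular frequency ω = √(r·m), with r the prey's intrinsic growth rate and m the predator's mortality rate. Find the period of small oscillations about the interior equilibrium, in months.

Here r = 0.838 and m = 0.156, so r·m = 0.131.
ω = √0.131 = 0.362 per month, hence T = 2π/ω ≈ 17.4 months.

T ≈ 17.4 months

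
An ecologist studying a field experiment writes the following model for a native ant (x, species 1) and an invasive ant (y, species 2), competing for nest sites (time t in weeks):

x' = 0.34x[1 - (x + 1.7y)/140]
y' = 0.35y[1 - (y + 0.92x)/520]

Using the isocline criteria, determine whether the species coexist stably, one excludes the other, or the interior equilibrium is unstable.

species 2 excludes species 1

Compare the nullcline intercepts: K1/α12 = 140/1.7 = 82.4 < K2 = 520; K2/α21 = 520/0.92 = 565 > K1 = 140.
Since the inequalities point opposite ways, species 2 can invade but species 1 cannot.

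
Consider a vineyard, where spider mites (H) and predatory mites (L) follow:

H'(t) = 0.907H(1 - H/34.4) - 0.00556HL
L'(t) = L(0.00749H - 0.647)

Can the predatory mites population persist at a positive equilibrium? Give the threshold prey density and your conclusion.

Threshold H = 86.4; K < 86.4, so no, the predator goes extinct.

The predator equation gives dL/dt > 0 only when H > 0.647/0.00749 = 86.4.
Without the predator, H → K = 34.4. Since 34.4 < 86.4, the predator cannot invade.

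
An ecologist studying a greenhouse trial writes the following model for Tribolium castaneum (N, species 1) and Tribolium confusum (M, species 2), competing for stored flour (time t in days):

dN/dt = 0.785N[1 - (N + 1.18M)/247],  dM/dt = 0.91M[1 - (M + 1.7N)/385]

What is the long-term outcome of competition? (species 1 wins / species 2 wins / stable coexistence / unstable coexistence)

Compare the nullcline intercepts: K1/α12 = 247/1.18 = 209 < K2 = 385; K2/α21 = 385/1.7 = 226 < K1 = 247.
Since both are reversed, neither can invade when rare; the interior point is a saddle.

unstable coexistence (outcome depends on initial conditions)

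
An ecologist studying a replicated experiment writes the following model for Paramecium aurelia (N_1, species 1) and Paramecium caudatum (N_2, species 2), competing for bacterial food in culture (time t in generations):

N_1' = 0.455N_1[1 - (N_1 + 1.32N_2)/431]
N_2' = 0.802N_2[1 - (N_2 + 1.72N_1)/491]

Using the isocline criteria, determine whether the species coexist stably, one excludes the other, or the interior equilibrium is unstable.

unstable coexistence (outcome depends on initial conditions)

Compare the nullcline intercepts: K1/α12 = 431/1.32 = 327 < K2 = 491; K2/α21 = 491/1.72 = 285 < K1 = 431.
Since both are reversed, neither can invade when rare; the interior point is a saddle.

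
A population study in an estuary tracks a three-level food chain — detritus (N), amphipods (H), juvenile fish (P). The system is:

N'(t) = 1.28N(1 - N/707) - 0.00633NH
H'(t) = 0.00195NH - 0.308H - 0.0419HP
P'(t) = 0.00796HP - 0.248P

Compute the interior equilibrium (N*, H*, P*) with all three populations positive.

From dP/dt = 0: 0.00796H* = 0.248, so H* = 31.2.
From dN/dt = 0: 1.28(1 - N*/707) = 0.00633·31.2, giving N* = 707·(1 - 0.154) = 598.
From dH/dt = 0: 0.00195·598 - 0.308 = 0.0419P*, so P* = 0.858/0.0419 = 20.5.

N* ≈ 598, H* ≈ 31.2, P* ≈ 20.5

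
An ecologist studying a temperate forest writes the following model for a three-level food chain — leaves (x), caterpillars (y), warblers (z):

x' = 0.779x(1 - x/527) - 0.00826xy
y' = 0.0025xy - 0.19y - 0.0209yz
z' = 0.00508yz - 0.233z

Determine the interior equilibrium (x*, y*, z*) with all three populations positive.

From dz/dt = 0: 0.00508y* = 0.233, so y* = 45.9.
From dx/dt = 0: 0.779(1 - x*/527) = 0.00826·45.9, giving x* = 527·(1 - 0.486) = 271.
From dy/dt = 0: 0.0025·271 - 0.19 = 0.0209z*, so z* = 0.487/0.0209 = 23.3.

x* ≈ 271, y* ≈ 45.9, z* ≈ 23.3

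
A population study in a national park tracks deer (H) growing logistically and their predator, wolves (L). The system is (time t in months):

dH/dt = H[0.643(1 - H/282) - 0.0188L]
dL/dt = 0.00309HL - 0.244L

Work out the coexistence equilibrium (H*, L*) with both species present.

From dL/dt = 0 with L > 0: 0.00309H* = 0.244, so H* = 79.
Substitute into dH/dt = 0: 0.643(1 - 79/282) = 0.0188L*.
The bracket is 0.72, giving L* = 0.463/0.0188 = 24.6.

H* ≈ 79, L* ≈ 24.6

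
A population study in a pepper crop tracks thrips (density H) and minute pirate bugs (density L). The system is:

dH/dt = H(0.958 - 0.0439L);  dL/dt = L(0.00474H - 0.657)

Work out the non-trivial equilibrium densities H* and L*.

H* ≈ 139, L* ≈ 21.8

Set dL/dt = 0 with L > 0: 0.00474H - 0.657 = 0, so H* = 0.657/0.00474 = 139.
Set dH/dt = 0 with H > 0: 0.958 - 0.0439L = 0, so L* = 0.958/0.0439 = 21.8.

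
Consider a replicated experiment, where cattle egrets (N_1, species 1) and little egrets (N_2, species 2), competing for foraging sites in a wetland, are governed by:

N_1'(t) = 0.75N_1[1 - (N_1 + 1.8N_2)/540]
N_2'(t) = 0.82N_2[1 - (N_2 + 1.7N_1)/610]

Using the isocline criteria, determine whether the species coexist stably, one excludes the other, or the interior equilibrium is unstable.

unstable coexistence (outcome depends on initial conditions)

Compare the nullcline intercepts: K1/α12 = 540/1.8 = 300 < K2 = 610; K2/α21 = 610/1.7 = 359 < K1 = 540.
Since both are reversed, neither can invade when rare; the interior point is a saddle.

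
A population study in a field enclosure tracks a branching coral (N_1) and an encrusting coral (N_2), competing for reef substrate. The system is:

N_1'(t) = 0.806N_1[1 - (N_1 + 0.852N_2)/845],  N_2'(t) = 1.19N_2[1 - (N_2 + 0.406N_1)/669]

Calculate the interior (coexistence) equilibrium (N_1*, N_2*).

Setting both brackets to zero gives the nullclines N_1 + 0.852N_2 = 845 and 0.406N_1 + N_2 = 669.
Substituting N_2 = 669 - 0.406N_1 into the first: N_1(1 - 0.852·0.406) = 845 - 0.852·669.
So N_1* = 275/0.654 = 420, and then N_2* = 669 - 0.406·420 = 498.

N_1* ≈ 420, N_2* ≈ 498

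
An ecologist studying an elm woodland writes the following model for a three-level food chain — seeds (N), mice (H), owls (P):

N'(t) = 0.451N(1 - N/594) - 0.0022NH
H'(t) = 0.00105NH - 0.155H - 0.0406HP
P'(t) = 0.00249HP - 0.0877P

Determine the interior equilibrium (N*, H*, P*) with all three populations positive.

From dP/dt = 0: 0.00249H* = 0.0877, so H* = 35.2.
From dN/dt = 0: 0.451(1 - N*/594) = 0.0022·35.2, giving N* = 594·(1 - 0.172) = 492.
From dH/dt = 0: 0.00105·492 - 0.155 = 0.0406P*, so P* = 0.362/0.0406 = 8.9.

N* ≈ 492, H* ≈ 35.2, P* ≈ 8.9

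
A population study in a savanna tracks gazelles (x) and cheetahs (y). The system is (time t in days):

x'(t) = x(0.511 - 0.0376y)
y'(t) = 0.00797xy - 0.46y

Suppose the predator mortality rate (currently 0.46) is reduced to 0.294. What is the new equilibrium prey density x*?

x* ≈ 36.9

At the interior fixed point, setting dy/dt = 0 with y > 0 fixes x* = (predator death rate)/(xy coefficient) — independent of the other coefficients.
With the change, x* = 0.294/0.00797 = 36.9; it falls from 57.7.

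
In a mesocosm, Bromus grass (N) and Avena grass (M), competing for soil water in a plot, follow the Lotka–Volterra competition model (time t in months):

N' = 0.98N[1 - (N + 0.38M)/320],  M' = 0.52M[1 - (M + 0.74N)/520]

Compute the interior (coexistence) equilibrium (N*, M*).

N* ≈ 170, M* ≈ 394

Setting both brackets to zero gives the nullclines N + 0.38M = 320 and 0.74N + M = 520.
Substituting M = 520 - 0.74N into the first: N(1 - 0.38·0.74) = 320 - 0.38·520.
So N* = 122/0.719 = 170, and then M* = 520 - 0.74·170 = 394.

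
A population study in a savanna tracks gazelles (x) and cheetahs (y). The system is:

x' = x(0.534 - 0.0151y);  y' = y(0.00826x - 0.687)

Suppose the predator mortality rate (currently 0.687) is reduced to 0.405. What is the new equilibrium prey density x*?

x* ≈ 49

At the interior fixed point, setting dy/dt = 0 with y > 0 fixes x* = (predator death rate)/(xy coefficient) — independent of the other coefficients.
With the change, x* = 0.405/0.00826 = 49; it falls from 83.2.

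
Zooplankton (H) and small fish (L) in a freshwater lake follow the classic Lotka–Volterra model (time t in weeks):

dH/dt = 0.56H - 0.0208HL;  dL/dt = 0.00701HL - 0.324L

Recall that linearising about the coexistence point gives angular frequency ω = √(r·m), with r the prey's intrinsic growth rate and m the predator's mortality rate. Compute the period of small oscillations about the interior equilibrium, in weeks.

Here r = 0.56 and m = 0.324, so r·m = 0.181.
ω = √0.181 = 0.426 per week, hence T = 2π/ω ≈ 14.8 weeks.

T ≈ 14.8 weeks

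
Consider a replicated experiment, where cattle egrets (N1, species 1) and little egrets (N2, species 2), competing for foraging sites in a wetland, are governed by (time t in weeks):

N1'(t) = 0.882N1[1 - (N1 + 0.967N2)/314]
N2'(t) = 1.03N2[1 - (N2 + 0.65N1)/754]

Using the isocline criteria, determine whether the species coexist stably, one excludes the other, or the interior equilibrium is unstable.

species 2 excludes species 1

Compare the nullcline intercepts: K1/α12 = 314/0.967 = 325 < K2 = 754; K2/α21 = 754/0.65 = 1160 > K1 = 314.
Since the inequalities point opposite ways, species 2 can invade but species 1 cannot.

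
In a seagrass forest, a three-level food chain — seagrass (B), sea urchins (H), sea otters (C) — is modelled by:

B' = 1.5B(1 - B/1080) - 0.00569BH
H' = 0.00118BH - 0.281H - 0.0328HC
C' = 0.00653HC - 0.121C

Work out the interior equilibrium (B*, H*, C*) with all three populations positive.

B* ≈ 1000, H* ≈ 18.5, C* ≈ 27.6

From dC/dt = 0: 0.00653H* = 0.121, so H* = 18.5.
From dB/dt = 0: 1.5(1 - B*/1080) = 0.00569·18.5, giving B* = 1080·(1 - 0.0703) = 1000.
From dH/dt = 0: 0.00118·1000 - 0.281 = 0.0328C*, so C* = 0.904/0.0328 = 27.6.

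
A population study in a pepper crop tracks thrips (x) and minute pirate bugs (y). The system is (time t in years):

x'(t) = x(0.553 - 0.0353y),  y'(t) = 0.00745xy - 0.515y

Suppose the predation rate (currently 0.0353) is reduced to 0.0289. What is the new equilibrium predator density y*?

y* ≈ 19.1

At the interior fixed point, setting dx/dt = 0 with x > 0 fixes y* = (prey growth rate)/(xy coefficient) — independent of the other coefficients.
With the change, y* = 0.553/0.0289 = 19.1; it rises from 15.7.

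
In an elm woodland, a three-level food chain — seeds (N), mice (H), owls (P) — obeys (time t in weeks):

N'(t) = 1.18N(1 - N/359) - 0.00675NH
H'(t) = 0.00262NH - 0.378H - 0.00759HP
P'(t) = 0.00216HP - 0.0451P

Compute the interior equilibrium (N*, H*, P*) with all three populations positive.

From dP/dt = 0: 0.00216H* = 0.0451, so H* = 20.9.
From dN/dt = 0: 1.18(1 - N*/359) = 0.00675·20.9, giving N* = 359·(1 - 0.119) = 316.
From dH/dt = 0: 0.00262·316 - 0.378 = 0.00759P*, so P* = 0.45/0.00759 = 59.3.

N* ≈ 316, H* ≈ 20.9, P* ≈ 59.3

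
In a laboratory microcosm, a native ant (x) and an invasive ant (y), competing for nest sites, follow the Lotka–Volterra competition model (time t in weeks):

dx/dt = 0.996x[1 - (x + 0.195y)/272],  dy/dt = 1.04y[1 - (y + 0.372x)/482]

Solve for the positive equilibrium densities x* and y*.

x* ≈ 192, y* ≈ 411

Setting both brackets to zero gives the nullclines x + 0.195y = 272 and 0.372x + y = 482.
Substituting y = 482 - 0.372x into the first: x(1 - 0.195·0.372) = 272 - 0.195·482.
So x* = 178/0.927 = 192, and then y* = 482 - 0.372·192 = 411.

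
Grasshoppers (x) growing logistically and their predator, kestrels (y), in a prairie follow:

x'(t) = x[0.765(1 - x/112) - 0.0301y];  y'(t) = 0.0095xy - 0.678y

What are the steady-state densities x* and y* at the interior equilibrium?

From dy/dt = 0 with y > 0: 0.0095x* = 0.678, so x* = 71.4.
Substitute into dx/dt = 0: 0.765(1 - 71.4/112) = 0.0301y*.
The bracket is 0.363, giving y* = 0.278/0.0301 = 9.22.

x* ≈ 71.4, y* ≈ 9.22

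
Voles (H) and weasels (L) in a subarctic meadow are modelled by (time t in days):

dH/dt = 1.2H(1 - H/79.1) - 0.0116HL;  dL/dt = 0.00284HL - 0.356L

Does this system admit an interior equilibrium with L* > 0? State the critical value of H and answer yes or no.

The predator equation gives dL/dt > 0 only when H > 0.356/0.00284 = 125.
Without the predator, H → K = 79.1. Since 79.1 < 125, the predator cannot invade.

Threshold H = 125; K < 125, so no, the predator goes extinct.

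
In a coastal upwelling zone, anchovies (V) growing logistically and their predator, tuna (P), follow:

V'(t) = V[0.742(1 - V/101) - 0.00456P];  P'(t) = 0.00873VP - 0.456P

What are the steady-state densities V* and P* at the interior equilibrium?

From dP/dt = 0 with P > 0: 0.00873V* = 0.456, so V* = 52.2.
Substitute into dV/dt = 0: 0.742(1 - 52.2/101) = 0.00456P*.
The bracket is 0.483, giving P* = 0.358/0.00456 = 78.6.

V* ≈ 52.2, P* ≈ 78.6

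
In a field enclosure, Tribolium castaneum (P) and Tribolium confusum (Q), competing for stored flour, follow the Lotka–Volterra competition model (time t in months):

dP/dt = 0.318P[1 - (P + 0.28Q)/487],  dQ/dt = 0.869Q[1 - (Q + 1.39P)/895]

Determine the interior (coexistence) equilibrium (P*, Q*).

Setting both brackets to zero gives the nullclines P + 0.28Q = 487 and 1.39P + Q = 895.
Substituting Q = 895 - 1.39P into the first: P(1 - 0.28·1.39) = 487 - 0.28·895.
So P* = 236/0.611 = 387, and then Q* = 895 - 1.39·387 = 357.

P* ≈ 387, Q* ≈ 357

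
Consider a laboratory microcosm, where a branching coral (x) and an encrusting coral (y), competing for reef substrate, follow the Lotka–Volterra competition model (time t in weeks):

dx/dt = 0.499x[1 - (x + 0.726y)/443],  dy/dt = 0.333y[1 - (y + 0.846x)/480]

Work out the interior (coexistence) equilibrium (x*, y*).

Setting both brackets to zero gives the nullclines x + 0.726y = 443 and 0.846x + y = 480.
Substituting y = 480 - 0.846x into the first: x(1 - 0.726·0.846) = 443 - 0.726·480.
So x* = 94.5/0.386 = 245, and then y* = 480 - 0.846·245 = 273.

x* ≈ 245, y* ≈ 273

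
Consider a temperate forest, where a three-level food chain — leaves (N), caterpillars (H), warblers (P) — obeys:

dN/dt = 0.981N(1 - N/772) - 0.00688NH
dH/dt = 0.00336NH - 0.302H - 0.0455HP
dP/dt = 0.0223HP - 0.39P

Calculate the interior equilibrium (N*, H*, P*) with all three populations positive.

From dP/dt = 0: 0.0223H* = 0.39, so H* = 17.5.
From dN/dt = 0: 0.981(1 - N*/772) = 0.00688·17.5, giving N* = 772·(1 - 0.123) = 677.
From dH/dt = 0: 0.00336·677 - 0.302 = 0.0455P*, so P* = 1.97/0.0455 = 43.4.

N* ≈ 677, H* ≈ 17.5, P* ≈ 43.4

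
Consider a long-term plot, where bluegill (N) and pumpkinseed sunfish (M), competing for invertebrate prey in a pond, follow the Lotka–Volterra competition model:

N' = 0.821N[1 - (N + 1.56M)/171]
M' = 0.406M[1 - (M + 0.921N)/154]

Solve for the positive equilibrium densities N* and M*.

N* ≈ 159, M* ≈ 7.99

Setting both brackets to zero gives the nullclines N + 1.56M = 171 and 0.921N + M = 154.
Substituting M = 154 - 0.921N into the first: N(1 - 1.56·0.921) = 171 - 1.56·154.
So N* = -69.2/-0.437 = 159, and then M* = 154 - 0.921·159 = 7.99.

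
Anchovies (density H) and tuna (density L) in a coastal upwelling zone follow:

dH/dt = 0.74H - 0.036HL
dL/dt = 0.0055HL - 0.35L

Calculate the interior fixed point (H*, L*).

Set dL/dt = 0 with L > 0: 0.0055H - 0.35 = 0, so H* = 0.35/0.0055 = 63.6.
Set dH/dt = 0 with H > 0: 0.74 - 0.036L = 0, so L* = 0.74/0.036 = 20.6.

H* ≈ 63.6, L* ≈ 20.6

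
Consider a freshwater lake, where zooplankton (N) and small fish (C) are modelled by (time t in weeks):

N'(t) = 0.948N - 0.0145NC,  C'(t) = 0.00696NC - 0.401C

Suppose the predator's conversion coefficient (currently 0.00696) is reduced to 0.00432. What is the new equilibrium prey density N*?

N* ≈ 92.8

At the interior fixed point, setting dC/dt = 0 with C > 0 fixes N* = (predator death rate)/(NC coefficient) — independent of the other coefficients.
With the change, N* = 0.401/0.00432 = 92.8; it rises from 57.6.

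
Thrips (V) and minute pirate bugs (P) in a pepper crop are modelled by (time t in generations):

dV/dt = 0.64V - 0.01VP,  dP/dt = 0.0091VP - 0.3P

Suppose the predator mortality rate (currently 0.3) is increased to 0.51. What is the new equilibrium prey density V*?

At the interior fixed point, setting dP/dt = 0 with P > 0 fixes V* = (predator death rate)/(VP coefficient) — independent of the other coefficients.
With the change, V* = 0.51/0.0091 = 56; it rises from 33.

V* ≈ 56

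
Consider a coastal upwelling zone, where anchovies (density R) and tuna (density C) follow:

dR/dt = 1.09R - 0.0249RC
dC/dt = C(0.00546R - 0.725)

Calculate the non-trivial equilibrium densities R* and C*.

R* ≈ 133, C* ≈ 43.8

Set dC/dt = 0 with C > 0: 0.00546R - 0.725 = 0, so R* = 0.725/0.00546 = 133.
Set dR/dt = 0 with R > 0: 1.09 - 0.0249C = 0, so C* = 1.09/0.0249 = 43.8.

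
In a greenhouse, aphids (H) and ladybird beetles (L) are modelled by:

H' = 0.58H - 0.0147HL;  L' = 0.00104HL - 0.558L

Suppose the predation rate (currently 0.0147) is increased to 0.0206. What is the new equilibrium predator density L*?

At the interior fixed point, setting dH/dt = 0 with H > 0 fixes L* = (prey growth rate)/(HL coefficient) — independent of the other coefficients.
With the change, L* = 0.58/0.0206 = 28.2; it falls from 39.5.

L* ≈ 28.2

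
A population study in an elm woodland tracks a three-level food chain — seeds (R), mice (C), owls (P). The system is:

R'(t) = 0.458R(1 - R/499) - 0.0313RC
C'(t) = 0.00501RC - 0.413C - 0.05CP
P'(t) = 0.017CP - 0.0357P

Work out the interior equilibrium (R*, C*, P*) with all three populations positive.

R* ≈ 427, C* ≈ 2.1, P* ≈ 34.6

From dP/dt = 0: 0.017C* = 0.0357, so C* = 2.1.
From dR/dt = 0: 0.458(1 - R*/499) = 0.0313·2.1, giving R* = 499·(1 - 0.144) = 427.
From dC/dt = 0: 0.00501·427 - 0.413 = 0.05P*, so P* = 1.73/0.05 = 34.6.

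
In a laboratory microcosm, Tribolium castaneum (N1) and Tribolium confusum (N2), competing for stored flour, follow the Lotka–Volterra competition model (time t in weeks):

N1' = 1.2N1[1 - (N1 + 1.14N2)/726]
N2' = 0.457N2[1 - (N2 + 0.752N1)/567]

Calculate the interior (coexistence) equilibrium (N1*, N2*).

Setting both brackets to zero gives the nullclines N1 + 1.14N2 = 726 and 0.752N1 + N2 = 567.
Substituting N2 = 567 - 0.752N1 into the first: N1(1 - 1.14·0.752) = 726 - 1.14·567.
So N1* = 79.6/0.143 = 558, and then N2* = 567 - 0.752·558 = 147.

N1* ≈ 558, N2* ≈ 147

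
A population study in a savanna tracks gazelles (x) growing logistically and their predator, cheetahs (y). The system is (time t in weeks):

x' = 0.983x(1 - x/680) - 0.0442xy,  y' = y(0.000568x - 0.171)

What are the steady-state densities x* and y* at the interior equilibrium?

x* ≈ 301, y* ≈ 12.4

From dy/dt = 0 with y > 0: 0.000568x* = 0.171, so x* = 301.
Substitute into dx/dt = 0: 0.983(1 - 301/680) = 0.0442y*.
The bracket is 0.557, giving y* = 0.548/0.0442 = 12.4.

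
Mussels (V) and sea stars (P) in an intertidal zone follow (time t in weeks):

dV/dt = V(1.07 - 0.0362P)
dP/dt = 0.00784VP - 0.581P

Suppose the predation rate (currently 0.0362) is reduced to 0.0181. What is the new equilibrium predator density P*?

P* ≈ 59.1

At the interior fixed point, setting dV/dt = 0 with V > 0 fixes P* = (prey growth rate)/(VP coefficient) — independent of the other coefficients.
With the change, P* = 1.07/0.0181 = 59.1; it rises from 29.6.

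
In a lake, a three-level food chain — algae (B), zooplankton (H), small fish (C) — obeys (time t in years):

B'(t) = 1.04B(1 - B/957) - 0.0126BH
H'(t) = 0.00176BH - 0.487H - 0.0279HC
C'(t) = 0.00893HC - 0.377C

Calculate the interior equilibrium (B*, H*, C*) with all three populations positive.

From dC/dt = 0: 0.00893H* = 0.377, so H* = 42.2.
From dB/dt = 0: 1.04(1 - B*/957) = 0.0126·42.2, giving B* = 957·(1 - 0.511) = 468.
From dH/dt = 0: 0.00176·468 - 0.487 = 0.0279C*, so C* = 0.336/0.0279 = 12.

B* ≈ 468, H* ≈ 42.2, C* ≈ 12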